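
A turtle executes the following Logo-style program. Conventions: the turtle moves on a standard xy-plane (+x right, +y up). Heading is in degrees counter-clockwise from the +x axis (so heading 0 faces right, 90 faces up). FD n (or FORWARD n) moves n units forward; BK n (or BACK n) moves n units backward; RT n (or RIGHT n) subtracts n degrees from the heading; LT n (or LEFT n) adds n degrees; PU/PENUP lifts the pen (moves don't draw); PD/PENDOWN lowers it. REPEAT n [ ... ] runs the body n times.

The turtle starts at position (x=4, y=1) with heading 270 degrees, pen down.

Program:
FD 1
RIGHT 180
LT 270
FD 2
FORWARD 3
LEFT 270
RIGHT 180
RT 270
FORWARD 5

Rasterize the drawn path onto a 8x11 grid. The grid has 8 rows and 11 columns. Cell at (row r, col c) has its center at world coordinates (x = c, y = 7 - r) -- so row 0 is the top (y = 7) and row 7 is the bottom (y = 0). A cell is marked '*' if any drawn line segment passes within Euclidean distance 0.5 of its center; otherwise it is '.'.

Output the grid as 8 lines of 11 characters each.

Segment 0: (4,1) -> (4,0)
Segment 1: (4,0) -> (6,-0)
Segment 2: (6,-0) -> (9,-0)
Segment 3: (9,-0) -> (4,-0)

Answer: ...........
...........
...........
...........
...........
...........
....*......
....******.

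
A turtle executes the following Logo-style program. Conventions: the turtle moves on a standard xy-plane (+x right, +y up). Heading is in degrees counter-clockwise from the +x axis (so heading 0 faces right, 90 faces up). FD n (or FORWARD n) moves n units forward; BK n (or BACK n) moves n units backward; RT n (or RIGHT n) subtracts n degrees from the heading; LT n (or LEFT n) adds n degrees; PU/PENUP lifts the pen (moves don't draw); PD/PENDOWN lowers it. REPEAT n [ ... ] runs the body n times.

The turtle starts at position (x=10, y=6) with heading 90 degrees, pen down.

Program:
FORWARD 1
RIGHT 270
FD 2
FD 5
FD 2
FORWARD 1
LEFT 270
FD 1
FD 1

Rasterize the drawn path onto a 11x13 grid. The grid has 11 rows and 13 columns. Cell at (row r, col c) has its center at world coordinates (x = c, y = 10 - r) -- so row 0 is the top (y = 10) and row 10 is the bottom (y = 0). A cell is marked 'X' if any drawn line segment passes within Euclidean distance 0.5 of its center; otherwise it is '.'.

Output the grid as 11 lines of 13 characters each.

Answer: .............
X............
X............
XXXXXXXXXXX..
..........X..
.............
.............
.............
.............
.............
.............

Derivation:
Segment 0: (10,6) -> (10,7)
Segment 1: (10,7) -> (8,7)
Segment 2: (8,7) -> (3,7)
Segment 3: (3,7) -> (1,7)
Segment 4: (1,7) -> (0,7)
Segment 5: (0,7) -> (0,8)
Segment 6: (0,8) -> (0,9)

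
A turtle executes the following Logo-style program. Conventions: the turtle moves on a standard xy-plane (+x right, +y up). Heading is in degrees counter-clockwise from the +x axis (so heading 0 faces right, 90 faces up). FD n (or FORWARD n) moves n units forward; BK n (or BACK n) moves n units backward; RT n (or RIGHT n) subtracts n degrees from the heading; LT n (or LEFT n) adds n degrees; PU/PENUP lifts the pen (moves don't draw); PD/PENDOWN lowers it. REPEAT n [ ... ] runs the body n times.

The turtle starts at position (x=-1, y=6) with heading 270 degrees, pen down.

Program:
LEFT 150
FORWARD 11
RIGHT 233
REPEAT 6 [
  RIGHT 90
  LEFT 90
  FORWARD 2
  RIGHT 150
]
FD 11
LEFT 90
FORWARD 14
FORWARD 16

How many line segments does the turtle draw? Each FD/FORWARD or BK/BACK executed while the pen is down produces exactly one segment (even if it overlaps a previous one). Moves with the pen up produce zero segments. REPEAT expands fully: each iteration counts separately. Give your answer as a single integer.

Executing turtle program step by step:
Start: pos=(-1,6), heading=270, pen down
LT 150: heading 270 -> 60
FD 11: (-1,6) -> (4.5,15.526) [heading=60, draw]
RT 233: heading 60 -> 187
REPEAT 6 [
  -- iteration 1/6 --
  RT 90: heading 187 -> 97
  LT 90: heading 97 -> 187
  FD 2: (4.5,15.526) -> (2.515,15.283) [heading=187, draw]
  RT 150: heading 187 -> 37
  -- iteration 2/6 --
  RT 90: heading 37 -> 307
  LT 90: heading 307 -> 37
  FD 2: (2.515,15.283) -> (4.112,16.486) [heading=37, draw]
  RT 150: heading 37 -> 247
  -- iteration 3/6 --
  RT 90: heading 247 -> 157
  LT 90: heading 157 -> 247
  FD 2: (4.112,16.486) -> (3.331,14.645) [heading=247, draw]
  RT 150: heading 247 -> 97
  -- iteration 4/6 --
  RT 90: heading 97 -> 7
  LT 90: heading 7 -> 97
  FD 2: (3.331,14.645) -> (3.087,16.63) [heading=97, draw]
  RT 150: heading 97 -> 307
  -- iteration 5/6 --
  RT 90: heading 307 -> 217
  LT 90: heading 217 -> 307
  FD 2: (3.087,16.63) -> (4.291,15.033) [heading=307, draw]
  RT 150: heading 307 -> 157
  -- iteration 6/6 --
  RT 90: heading 157 -> 67
  LT 90: heading 67 -> 157
  FD 2: (4.291,15.033) -> (2.45,15.814) [heading=157, draw]
  RT 150: heading 157 -> 7
]
FD 11: (2.45,15.814) -> (13.368,17.155) [heading=7, draw]
LT 90: heading 7 -> 97
FD 14: (13.368,17.155) -> (11.661,31.051) [heading=97, draw]
FD 16: (11.661,31.051) -> (9.712,46.931) [heading=97, draw]
Final: pos=(9.712,46.931), heading=97, 10 segment(s) drawn
Segments drawn: 10

Answer: 10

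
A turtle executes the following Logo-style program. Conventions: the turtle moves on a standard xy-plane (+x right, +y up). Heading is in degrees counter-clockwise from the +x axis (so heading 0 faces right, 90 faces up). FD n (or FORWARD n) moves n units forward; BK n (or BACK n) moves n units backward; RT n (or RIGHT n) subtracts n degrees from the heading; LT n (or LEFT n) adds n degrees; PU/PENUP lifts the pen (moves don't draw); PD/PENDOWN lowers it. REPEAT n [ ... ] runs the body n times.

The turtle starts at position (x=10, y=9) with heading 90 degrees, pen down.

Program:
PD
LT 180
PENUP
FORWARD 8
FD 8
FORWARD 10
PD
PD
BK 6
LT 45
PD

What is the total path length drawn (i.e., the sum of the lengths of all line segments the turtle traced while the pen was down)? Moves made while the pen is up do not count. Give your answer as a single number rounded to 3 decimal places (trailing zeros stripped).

Answer: 6

Derivation:
Executing turtle program step by step:
Start: pos=(10,9), heading=90, pen down
PD: pen down
LT 180: heading 90 -> 270
PU: pen up
FD 8: (10,9) -> (10,1) [heading=270, move]
FD 8: (10,1) -> (10,-7) [heading=270, move]
FD 10: (10,-7) -> (10,-17) [heading=270, move]
PD: pen down
PD: pen down
BK 6: (10,-17) -> (10,-11) [heading=270, draw]
LT 45: heading 270 -> 315
PD: pen down
Final: pos=(10,-11), heading=315, 1 segment(s) drawn

Segment lengths:
  seg 1: (10,-17) -> (10,-11), length = 6
Total = 6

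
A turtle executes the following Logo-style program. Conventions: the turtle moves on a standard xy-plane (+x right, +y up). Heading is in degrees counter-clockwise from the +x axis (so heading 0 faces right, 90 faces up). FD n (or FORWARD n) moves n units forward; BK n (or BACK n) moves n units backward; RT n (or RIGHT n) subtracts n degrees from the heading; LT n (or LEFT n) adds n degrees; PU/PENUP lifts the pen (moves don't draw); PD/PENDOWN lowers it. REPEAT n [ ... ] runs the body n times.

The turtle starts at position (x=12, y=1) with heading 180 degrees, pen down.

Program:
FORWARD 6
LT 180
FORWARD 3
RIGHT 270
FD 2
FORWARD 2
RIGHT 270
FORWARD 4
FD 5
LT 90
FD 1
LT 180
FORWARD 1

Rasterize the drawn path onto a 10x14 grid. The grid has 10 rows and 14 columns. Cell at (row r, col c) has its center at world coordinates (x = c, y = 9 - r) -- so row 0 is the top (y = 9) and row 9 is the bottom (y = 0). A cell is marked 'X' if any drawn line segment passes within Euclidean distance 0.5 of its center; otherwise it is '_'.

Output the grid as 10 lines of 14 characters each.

Answer: ______________
______________
______________
______________
XXXXXXXXXX____
X________X____
_________X____
_________X____
______XXXXXXX_
______________

Derivation:
Segment 0: (12,1) -> (6,1)
Segment 1: (6,1) -> (9,1)
Segment 2: (9,1) -> (9,3)
Segment 3: (9,3) -> (9,5)
Segment 4: (9,5) -> (5,5)
Segment 5: (5,5) -> (0,5)
Segment 6: (0,5) -> (0,4)
Segment 7: (0,4) -> (0,5)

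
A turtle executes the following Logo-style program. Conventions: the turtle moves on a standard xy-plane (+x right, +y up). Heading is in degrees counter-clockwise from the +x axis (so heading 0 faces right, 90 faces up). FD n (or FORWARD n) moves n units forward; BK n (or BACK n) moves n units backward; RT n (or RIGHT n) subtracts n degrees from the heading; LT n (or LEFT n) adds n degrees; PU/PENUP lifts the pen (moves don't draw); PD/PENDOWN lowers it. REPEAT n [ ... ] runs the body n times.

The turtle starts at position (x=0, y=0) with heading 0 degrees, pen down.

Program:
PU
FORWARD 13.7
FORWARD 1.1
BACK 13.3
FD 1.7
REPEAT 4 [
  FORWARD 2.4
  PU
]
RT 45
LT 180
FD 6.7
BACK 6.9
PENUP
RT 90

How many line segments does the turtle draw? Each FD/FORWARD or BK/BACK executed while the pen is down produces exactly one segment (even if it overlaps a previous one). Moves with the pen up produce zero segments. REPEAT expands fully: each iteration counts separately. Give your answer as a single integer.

Answer: 0

Derivation:
Executing turtle program step by step:
Start: pos=(0,0), heading=0, pen down
PU: pen up
FD 13.7: (0,0) -> (13.7,0) [heading=0, move]
FD 1.1: (13.7,0) -> (14.8,0) [heading=0, move]
BK 13.3: (14.8,0) -> (1.5,0) [heading=0, move]
FD 1.7: (1.5,0) -> (3.2,0) [heading=0, move]
REPEAT 4 [
  -- iteration 1/4 --
  FD 2.4: (3.2,0) -> (5.6,0) [heading=0, move]
  PU: pen up
  -- iteration 2/4 --
  FD 2.4: (5.6,0) -> (8,0) [heading=0, move]
  PU: pen up
  -- iteration 3/4 --
  FD 2.4: (8,0) -> (10.4,0) [heading=0, move]
  PU: pen up
  -- iteration 4/4 --
  FD 2.4: (10.4,0) -> (12.8,0) [heading=0, move]
  PU: pen up
]
RT 45: heading 0 -> 315
LT 180: heading 315 -> 135
FD 6.7: (12.8,0) -> (8.062,4.738) [heading=135, move]
BK 6.9: (8.062,4.738) -> (12.941,-0.141) [heading=135, move]
PU: pen up
RT 90: heading 135 -> 45
Final: pos=(12.941,-0.141), heading=45, 0 segment(s) drawn
Segments drawn: 0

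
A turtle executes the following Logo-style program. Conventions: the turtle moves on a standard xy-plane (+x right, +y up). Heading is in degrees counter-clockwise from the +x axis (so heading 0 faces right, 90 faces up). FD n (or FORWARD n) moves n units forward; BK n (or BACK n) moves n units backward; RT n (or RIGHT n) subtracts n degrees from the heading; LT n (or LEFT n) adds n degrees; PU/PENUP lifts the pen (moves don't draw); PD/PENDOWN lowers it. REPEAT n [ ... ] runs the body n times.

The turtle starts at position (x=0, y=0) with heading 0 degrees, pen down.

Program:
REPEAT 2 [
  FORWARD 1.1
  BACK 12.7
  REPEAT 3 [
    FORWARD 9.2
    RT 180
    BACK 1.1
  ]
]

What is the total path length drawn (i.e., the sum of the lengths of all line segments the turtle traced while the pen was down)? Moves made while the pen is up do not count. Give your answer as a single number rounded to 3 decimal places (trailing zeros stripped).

Executing turtle program step by step:
Start: pos=(0,0), heading=0, pen down
REPEAT 2 [
  -- iteration 1/2 --
  FD 1.1: (0,0) -> (1.1,0) [heading=0, draw]
  BK 12.7: (1.1,0) -> (-11.6,0) [heading=0, draw]
  REPEAT 3 [
    -- iteration 1/3 --
    FD 9.2: (-11.6,0) -> (-2.4,0) [heading=0, draw]
    RT 180: heading 0 -> 180
    BK 1.1: (-2.4,0) -> (-1.3,0) [heading=180, draw]
    -- iteration 2/3 --
    FD 9.2: (-1.3,0) -> (-10.5,0) [heading=180, draw]
    RT 180: heading 180 -> 0
    BK 1.1: (-10.5,0) -> (-11.6,0) [heading=0, draw]
    -- iteration 3/3 --
    FD 9.2: (-11.6,0) -> (-2.4,0) [heading=0, draw]
    RT 180: heading 0 -> 180
    BK 1.1: (-2.4,0) -> (-1.3,0) [heading=180, draw]
  ]
  -- iteration 2/2 --
  FD 1.1: (-1.3,0) -> (-2.4,0) [heading=180, draw]
  BK 12.7: (-2.4,0) -> (10.3,0) [heading=180, draw]
  REPEAT 3 [
    -- iteration 1/3 --
    FD 9.2: (10.3,0) -> (1.1,0) [heading=180, draw]
    RT 180: heading 180 -> 0
    BK 1.1: (1.1,0) -> (0,0) [heading=0, draw]
    -- iteration 2/3 --
    FD 9.2: (0,0) -> (9.2,0) [heading=0, draw]
    RT 180: heading 0 -> 180
    BK 1.1: (9.2,0) -> (10.3,0) [heading=180, draw]
    -- iteration 3/3 --
    FD 9.2: (10.3,0) -> (1.1,0) [heading=180, draw]
    RT 180: heading 180 -> 0
    BK 1.1: (1.1,0) -> (0,0) [heading=0, draw]
  ]
]
Final: pos=(0,0), heading=0, 16 segment(s) drawn

Segment lengths:
  seg 1: (0,0) -> (1.1,0), length = 1.1
  seg 2: (1.1,0) -> (-11.6,0), length = 12.7
  seg 3: (-11.6,0) -> (-2.4,0), length = 9.2
  seg 4: (-2.4,0) -> (-1.3,0), length = 1.1
  seg 5: (-1.3,0) -> (-10.5,0), length = 9.2
  seg 6: (-10.5,0) -> (-11.6,0), length = 1.1
  seg 7: (-11.6,0) -> (-2.4,0), length = 9.2
  seg 8: (-2.4,0) -> (-1.3,0), length = 1.1
  seg 9: (-1.3,0) -> (-2.4,0), length = 1.1
  seg 10: (-2.4,0) -> (10.3,0), length = 12.7
  seg 11: (10.3,0) -> (1.1,0), length = 9.2
  seg 12: (1.1,0) -> (0,0), length = 1.1
  seg 13: (0,0) -> (9.2,0), length = 9.2
  seg 14: (9.2,0) -> (10.3,0), length = 1.1
  seg 15: (10.3,0) -> (1.1,0), length = 9.2
  seg 16: (1.1,0) -> (0,0), length = 1.1
Total = 89.4

Answer: 89.4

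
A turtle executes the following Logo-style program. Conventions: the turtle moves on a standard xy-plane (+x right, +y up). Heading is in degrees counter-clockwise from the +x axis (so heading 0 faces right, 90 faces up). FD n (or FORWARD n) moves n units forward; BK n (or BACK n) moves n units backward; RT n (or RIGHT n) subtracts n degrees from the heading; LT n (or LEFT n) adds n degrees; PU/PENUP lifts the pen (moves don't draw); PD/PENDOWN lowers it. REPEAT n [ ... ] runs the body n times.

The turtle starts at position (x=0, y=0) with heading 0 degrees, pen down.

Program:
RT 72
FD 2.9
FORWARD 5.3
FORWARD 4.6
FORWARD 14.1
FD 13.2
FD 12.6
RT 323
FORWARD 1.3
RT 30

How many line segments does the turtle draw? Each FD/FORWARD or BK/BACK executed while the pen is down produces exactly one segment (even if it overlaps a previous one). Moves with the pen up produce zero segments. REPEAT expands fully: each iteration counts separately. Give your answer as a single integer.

Executing turtle program step by step:
Start: pos=(0,0), heading=0, pen down
RT 72: heading 0 -> 288
FD 2.9: (0,0) -> (0.896,-2.758) [heading=288, draw]
FD 5.3: (0.896,-2.758) -> (2.534,-7.799) [heading=288, draw]
FD 4.6: (2.534,-7.799) -> (3.955,-12.174) [heading=288, draw]
FD 14.1: (3.955,-12.174) -> (8.313,-25.583) [heading=288, draw]
FD 13.2: (8.313,-25.583) -> (12.392,-38.137) [heading=288, draw]
FD 12.6: (12.392,-38.137) -> (16.285,-50.121) [heading=288, draw]
RT 323: heading 288 -> 325
FD 1.3: (16.285,-50.121) -> (17.35,-50.866) [heading=325, draw]
RT 30: heading 325 -> 295
Final: pos=(17.35,-50.866), heading=295, 7 segment(s) drawn
Segments drawn: 7

Answer: 7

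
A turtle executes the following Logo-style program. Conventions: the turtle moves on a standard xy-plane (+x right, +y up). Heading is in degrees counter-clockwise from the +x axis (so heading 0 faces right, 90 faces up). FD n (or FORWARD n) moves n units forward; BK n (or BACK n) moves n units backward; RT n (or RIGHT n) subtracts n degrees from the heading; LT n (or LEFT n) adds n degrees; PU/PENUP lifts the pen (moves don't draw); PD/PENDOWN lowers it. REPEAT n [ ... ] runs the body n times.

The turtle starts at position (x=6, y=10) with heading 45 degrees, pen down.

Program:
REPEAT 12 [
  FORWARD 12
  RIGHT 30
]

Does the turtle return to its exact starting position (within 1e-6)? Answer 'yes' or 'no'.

Answer: yes

Derivation:
Executing turtle program step by step:
Start: pos=(6,10), heading=45, pen down
REPEAT 12 [
  -- iteration 1/12 --
  FD 12: (6,10) -> (14.485,18.485) [heading=45, draw]
  RT 30: heading 45 -> 15
  -- iteration 2/12 --
  FD 12: (14.485,18.485) -> (26.076,21.591) [heading=15, draw]
  RT 30: heading 15 -> 345
  -- iteration 3/12 --
  FD 12: (26.076,21.591) -> (37.668,18.485) [heading=345, draw]
  RT 30: heading 345 -> 315
  -- iteration 4/12 --
  FD 12: (37.668,18.485) -> (46.153,10) [heading=315, draw]
  RT 30: heading 315 -> 285
  -- iteration 5/12 --
  FD 12: (46.153,10) -> (49.259,-1.591) [heading=285, draw]
  RT 30: heading 285 -> 255
  -- iteration 6/12 --
  FD 12: (49.259,-1.591) -> (46.153,-13.182) [heading=255, draw]
  RT 30: heading 255 -> 225
  -- iteration 7/12 --
  FD 12: (46.153,-13.182) -> (37.668,-21.668) [heading=225, draw]
  RT 30: heading 225 -> 195
  -- iteration 8/12 --
  FD 12: (37.668,-21.668) -> (26.076,-24.773) [heading=195, draw]
  RT 30: heading 195 -> 165
  -- iteration 9/12 --
  FD 12: (26.076,-24.773) -> (14.485,-21.668) [heading=165, draw]
  RT 30: heading 165 -> 135
  -- iteration 10/12 --
  FD 12: (14.485,-21.668) -> (6,-13.182) [heading=135, draw]
  RT 30: heading 135 -> 105
  -- iteration 11/12 --
  FD 12: (6,-13.182) -> (2.894,-1.591) [heading=105, draw]
  RT 30: heading 105 -> 75
  -- iteration 12/12 --
  FD 12: (2.894,-1.591) -> (6,10) [heading=75, draw]
  RT 30: heading 75 -> 45
]
Final: pos=(6,10), heading=45, 12 segment(s) drawn

Start position: (6, 10)
Final position: (6, 10)
Distance = 0; < 1e-6 -> CLOSED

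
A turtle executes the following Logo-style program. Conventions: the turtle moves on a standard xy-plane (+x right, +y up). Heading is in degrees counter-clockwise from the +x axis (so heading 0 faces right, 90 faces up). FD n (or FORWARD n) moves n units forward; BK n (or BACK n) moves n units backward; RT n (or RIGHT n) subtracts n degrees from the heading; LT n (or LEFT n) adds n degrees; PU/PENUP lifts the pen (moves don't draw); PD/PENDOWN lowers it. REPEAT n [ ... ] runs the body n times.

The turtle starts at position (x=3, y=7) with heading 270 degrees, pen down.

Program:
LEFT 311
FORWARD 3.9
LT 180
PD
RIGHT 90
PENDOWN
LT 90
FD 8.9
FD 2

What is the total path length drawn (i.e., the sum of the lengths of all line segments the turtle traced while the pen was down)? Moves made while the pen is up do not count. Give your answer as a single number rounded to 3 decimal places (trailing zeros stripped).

Answer: 14.8

Derivation:
Executing turtle program step by step:
Start: pos=(3,7), heading=270, pen down
LT 311: heading 270 -> 221
FD 3.9: (3,7) -> (0.057,4.441) [heading=221, draw]
LT 180: heading 221 -> 41
PD: pen down
RT 90: heading 41 -> 311
PD: pen down
LT 90: heading 311 -> 41
FD 8.9: (0.057,4.441) -> (6.774,10.28) [heading=41, draw]
FD 2: (6.774,10.28) -> (8.283,11.592) [heading=41, draw]
Final: pos=(8.283,11.592), heading=41, 3 segment(s) drawn

Segment lengths:
  seg 1: (3,7) -> (0.057,4.441), length = 3.9
  seg 2: (0.057,4.441) -> (6.774,10.28), length = 8.9
  seg 3: (6.774,10.28) -> (8.283,11.592), length = 2
Total = 14.8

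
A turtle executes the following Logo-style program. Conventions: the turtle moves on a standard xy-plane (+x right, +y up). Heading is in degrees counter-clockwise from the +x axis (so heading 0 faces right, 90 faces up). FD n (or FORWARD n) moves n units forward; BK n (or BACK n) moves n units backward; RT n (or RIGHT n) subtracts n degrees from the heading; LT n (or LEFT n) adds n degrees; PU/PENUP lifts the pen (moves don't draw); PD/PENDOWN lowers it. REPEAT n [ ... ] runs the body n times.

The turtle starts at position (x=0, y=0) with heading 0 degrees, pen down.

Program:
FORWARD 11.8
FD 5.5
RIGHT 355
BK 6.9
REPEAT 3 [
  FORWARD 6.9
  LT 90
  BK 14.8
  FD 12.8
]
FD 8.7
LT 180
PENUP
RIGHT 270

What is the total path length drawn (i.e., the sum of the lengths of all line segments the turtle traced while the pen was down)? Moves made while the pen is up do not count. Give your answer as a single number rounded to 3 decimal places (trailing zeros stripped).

Executing turtle program step by step:
Start: pos=(0,0), heading=0, pen down
FD 11.8: (0,0) -> (11.8,0) [heading=0, draw]
FD 5.5: (11.8,0) -> (17.3,0) [heading=0, draw]
RT 355: heading 0 -> 5
BK 6.9: (17.3,0) -> (10.426,-0.601) [heading=5, draw]
REPEAT 3 [
  -- iteration 1/3 --
  FD 6.9: (10.426,-0.601) -> (17.3,0) [heading=5, draw]
  LT 90: heading 5 -> 95
  BK 14.8: (17.3,0) -> (18.59,-14.744) [heading=95, draw]
  FD 12.8: (18.59,-14.744) -> (17.474,-1.992) [heading=95, draw]
  -- iteration 2/3 --
  FD 6.9: (17.474,-1.992) -> (16.873,4.881) [heading=95, draw]
  LT 90: heading 95 -> 185
  BK 14.8: (16.873,4.881) -> (31.617,6.171) [heading=185, draw]
  FD 12.8: (31.617,6.171) -> (18.865,5.056) [heading=185, draw]
  -- iteration 3/3 --
  FD 6.9: (18.865,5.056) -> (11.992,4.454) [heading=185, draw]
  LT 90: heading 185 -> 275
  BK 14.8: (11.992,4.454) -> (10.702,19.198) [heading=275, draw]
  FD 12.8: (10.702,19.198) -> (11.817,6.447) [heading=275, draw]
]
FD 8.7: (11.817,6.447) -> (12.576,-2.22) [heading=275, draw]
LT 180: heading 275 -> 95
PU: pen up
RT 270: heading 95 -> 185
Final: pos=(12.576,-2.22), heading=185, 13 segment(s) drawn

Segment lengths:
  seg 1: (0,0) -> (11.8,0), length = 11.8
  seg 2: (11.8,0) -> (17.3,0), length = 5.5
  seg 3: (17.3,0) -> (10.426,-0.601), length = 6.9
  seg 4: (10.426,-0.601) -> (17.3,0), length = 6.9
  seg 5: (17.3,0) -> (18.59,-14.744), length = 14.8
  seg 6: (18.59,-14.744) -> (17.474,-1.992), length = 12.8
  seg 7: (17.474,-1.992) -> (16.873,4.881), length = 6.9
  seg 8: (16.873,4.881) -> (31.617,6.171), length = 14.8
  seg 9: (31.617,6.171) -> (18.865,5.056), length = 12.8
  seg 10: (18.865,5.056) -> (11.992,4.454), length = 6.9
  seg 11: (11.992,4.454) -> (10.702,19.198), length = 14.8
  seg 12: (10.702,19.198) -> (11.817,6.447), length = 12.8
  seg 13: (11.817,6.447) -> (12.576,-2.22), length = 8.7
Total = 136.4

Answer: 136.4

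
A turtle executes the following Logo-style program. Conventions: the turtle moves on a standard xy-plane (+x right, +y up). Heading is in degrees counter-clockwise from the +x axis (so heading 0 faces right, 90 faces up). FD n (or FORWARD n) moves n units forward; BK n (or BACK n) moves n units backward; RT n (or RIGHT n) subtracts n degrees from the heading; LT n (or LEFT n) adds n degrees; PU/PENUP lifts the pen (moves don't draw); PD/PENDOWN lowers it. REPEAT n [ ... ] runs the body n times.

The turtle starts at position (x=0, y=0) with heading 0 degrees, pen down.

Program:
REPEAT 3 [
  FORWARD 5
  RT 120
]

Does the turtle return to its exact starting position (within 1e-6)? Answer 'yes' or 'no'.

Executing turtle program step by step:
Start: pos=(0,0), heading=0, pen down
REPEAT 3 [
  -- iteration 1/3 --
  FD 5: (0,0) -> (5,0) [heading=0, draw]
  RT 120: heading 0 -> 240
  -- iteration 2/3 --
  FD 5: (5,0) -> (2.5,-4.33) [heading=240, draw]
  RT 120: heading 240 -> 120
  -- iteration 3/3 --
  FD 5: (2.5,-4.33) -> (0,0) [heading=120, draw]
  RT 120: heading 120 -> 0
]
Final: pos=(0,0), heading=0, 3 segment(s) drawn

Start position: (0, 0)
Final position: (0, 0)
Distance = 0; < 1e-6 -> CLOSED

Answer: yes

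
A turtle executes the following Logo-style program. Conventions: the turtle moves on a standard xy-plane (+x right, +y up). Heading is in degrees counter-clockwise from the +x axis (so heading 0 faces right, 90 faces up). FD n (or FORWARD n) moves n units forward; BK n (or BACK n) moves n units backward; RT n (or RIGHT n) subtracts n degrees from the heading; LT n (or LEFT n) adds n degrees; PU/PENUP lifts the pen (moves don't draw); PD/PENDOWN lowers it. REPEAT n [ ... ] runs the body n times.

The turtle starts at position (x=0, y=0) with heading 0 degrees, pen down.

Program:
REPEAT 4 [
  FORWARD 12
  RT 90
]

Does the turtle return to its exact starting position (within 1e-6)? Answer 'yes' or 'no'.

Executing turtle program step by step:
Start: pos=(0,0), heading=0, pen down
REPEAT 4 [
  -- iteration 1/4 --
  FD 12: (0,0) -> (12,0) [heading=0, draw]
  RT 90: heading 0 -> 270
  -- iteration 2/4 --
  FD 12: (12,0) -> (12,-12) [heading=270, draw]
  RT 90: heading 270 -> 180
  -- iteration 3/4 --
  FD 12: (12,-12) -> (0,-12) [heading=180, draw]
  RT 90: heading 180 -> 90
  -- iteration 4/4 --
  FD 12: (0,-12) -> (0,0) [heading=90, draw]
  RT 90: heading 90 -> 0
]
Final: pos=(0,0), heading=0, 4 segment(s) drawn

Start position: (0, 0)
Final position: (0, 0)
Distance = 0; < 1e-6 -> CLOSED

Answer: yes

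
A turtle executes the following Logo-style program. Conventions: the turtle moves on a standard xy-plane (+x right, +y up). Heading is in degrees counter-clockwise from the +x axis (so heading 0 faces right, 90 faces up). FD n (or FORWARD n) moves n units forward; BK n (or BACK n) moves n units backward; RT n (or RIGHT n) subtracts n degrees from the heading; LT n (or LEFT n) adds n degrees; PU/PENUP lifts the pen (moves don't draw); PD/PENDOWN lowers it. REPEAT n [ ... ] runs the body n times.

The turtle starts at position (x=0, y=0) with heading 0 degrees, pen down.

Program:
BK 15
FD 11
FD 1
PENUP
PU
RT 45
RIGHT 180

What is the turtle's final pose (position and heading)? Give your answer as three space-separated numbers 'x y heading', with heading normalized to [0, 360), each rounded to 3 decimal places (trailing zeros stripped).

Answer: -3 0 135

Derivation:
Executing turtle program step by step:
Start: pos=(0,0), heading=0, pen down
BK 15: (0,0) -> (-15,0) [heading=0, draw]
FD 11: (-15,0) -> (-4,0) [heading=0, draw]
FD 1: (-4,0) -> (-3,0) [heading=0, draw]
PU: pen up
PU: pen up
RT 45: heading 0 -> 315
RT 180: heading 315 -> 135
Final: pos=(-3,0), heading=135, 3 segment(s) drawn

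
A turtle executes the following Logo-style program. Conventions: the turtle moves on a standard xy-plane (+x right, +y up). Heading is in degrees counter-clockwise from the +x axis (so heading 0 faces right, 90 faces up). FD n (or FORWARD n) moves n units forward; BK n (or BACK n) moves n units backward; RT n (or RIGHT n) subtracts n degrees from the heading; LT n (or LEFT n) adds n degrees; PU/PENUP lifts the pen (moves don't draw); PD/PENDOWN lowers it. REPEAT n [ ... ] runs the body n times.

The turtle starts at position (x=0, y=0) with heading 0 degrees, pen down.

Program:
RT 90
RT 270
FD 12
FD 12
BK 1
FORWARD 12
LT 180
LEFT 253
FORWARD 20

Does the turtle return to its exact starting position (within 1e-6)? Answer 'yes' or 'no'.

Answer: no

Derivation:
Executing turtle program step by step:
Start: pos=(0,0), heading=0, pen down
RT 90: heading 0 -> 270
RT 270: heading 270 -> 0
FD 12: (0,0) -> (12,0) [heading=0, draw]
FD 12: (12,0) -> (24,0) [heading=0, draw]
BK 1: (24,0) -> (23,0) [heading=0, draw]
FD 12: (23,0) -> (35,0) [heading=0, draw]
LT 180: heading 0 -> 180
LT 253: heading 180 -> 73
FD 20: (35,0) -> (40.847,19.126) [heading=73, draw]
Final: pos=(40.847,19.126), heading=73, 5 segment(s) drawn

Start position: (0, 0)
Final position: (40.847, 19.126)
Distance = 45.103; >= 1e-6 -> NOT closed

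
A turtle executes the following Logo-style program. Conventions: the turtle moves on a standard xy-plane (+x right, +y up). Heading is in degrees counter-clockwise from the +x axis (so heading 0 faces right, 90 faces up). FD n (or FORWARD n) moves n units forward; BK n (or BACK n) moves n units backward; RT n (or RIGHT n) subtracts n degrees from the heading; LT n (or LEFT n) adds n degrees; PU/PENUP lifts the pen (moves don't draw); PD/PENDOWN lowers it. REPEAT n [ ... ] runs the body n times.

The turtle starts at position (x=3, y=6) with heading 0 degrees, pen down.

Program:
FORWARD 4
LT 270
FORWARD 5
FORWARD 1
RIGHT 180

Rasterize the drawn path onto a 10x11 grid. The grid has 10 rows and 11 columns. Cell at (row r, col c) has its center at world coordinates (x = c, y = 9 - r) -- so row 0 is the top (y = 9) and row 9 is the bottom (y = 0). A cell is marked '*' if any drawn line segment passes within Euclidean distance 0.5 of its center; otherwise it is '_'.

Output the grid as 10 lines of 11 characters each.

Segment 0: (3,6) -> (7,6)
Segment 1: (7,6) -> (7,1)
Segment 2: (7,1) -> (7,0)

Answer: ___________
___________
___________
___*****___
_______*___
_______*___
_______*___
_______*___
_______*___
_______*___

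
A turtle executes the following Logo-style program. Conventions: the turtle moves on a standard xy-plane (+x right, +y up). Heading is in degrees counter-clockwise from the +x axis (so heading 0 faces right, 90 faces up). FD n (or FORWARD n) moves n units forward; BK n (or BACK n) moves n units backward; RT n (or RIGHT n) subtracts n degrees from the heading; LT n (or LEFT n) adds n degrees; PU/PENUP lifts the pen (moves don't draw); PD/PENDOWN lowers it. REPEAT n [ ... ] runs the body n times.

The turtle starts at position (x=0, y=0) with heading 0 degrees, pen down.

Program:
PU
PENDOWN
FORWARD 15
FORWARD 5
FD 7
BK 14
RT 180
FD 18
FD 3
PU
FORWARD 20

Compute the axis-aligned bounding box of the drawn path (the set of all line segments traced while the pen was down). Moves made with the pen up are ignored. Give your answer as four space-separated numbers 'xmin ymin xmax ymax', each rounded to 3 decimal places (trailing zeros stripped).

Executing turtle program step by step:
Start: pos=(0,0), heading=0, pen down
PU: pen up
PD: pen down
FD 15: (0,0) -> (15,0) [heading=0, draw]
FD 5: (15,0) -> (20,0) [heading=0, draw]
FD 7: (20,0) -> (27,0) [heading=0, draw]
BK 14: (27,0) -> (13,0) [heading=0, draw]
RT 180: heading 0 -> 180
FD 18: (13,0) -> (-5,0) [heading=180, draw]
FD 3: (-5,0) -> (-8,0) [heading=180, draw]
PU: pen up
FD 20: (-8,0) -> (-28,0) [heading=180, move]
Final: pos=(-28,0), heading=180, 6 segment(s) drawn

Segment endpoints: x in {-8, -5, 0, 13, 15, 20, 27}, y in {0, 0, 0}
xmin=-8, ymin=0, xmax=27, ymax=0

Answer: -8 0 27 0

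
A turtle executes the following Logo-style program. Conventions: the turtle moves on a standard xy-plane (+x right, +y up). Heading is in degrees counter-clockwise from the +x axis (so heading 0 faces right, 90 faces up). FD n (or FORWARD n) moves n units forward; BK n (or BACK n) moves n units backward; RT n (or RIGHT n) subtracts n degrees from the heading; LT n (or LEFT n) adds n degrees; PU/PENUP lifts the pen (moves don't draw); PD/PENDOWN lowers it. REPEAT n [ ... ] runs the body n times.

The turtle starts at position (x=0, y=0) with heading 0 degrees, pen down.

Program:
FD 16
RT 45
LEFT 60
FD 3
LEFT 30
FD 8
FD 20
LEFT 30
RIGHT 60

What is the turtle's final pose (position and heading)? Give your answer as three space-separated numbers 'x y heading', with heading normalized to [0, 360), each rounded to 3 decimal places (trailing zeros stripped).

Answer: 38.697 20.575 15

Derivation:
Executing turtle program step by step:
Start: pos=(0,0), heading=0, pen down
FD 16: (0,0) -> (16,0) [heading=0, draw]
RT 45: heading 0 -> 315
LT 60: heading 315 -> 15
FD 3: (16,0) -> (18.898,0.776) [heading=15, draw]
LT 30: heading 15 -> 45
FD 8: (18.898,0.776) -> (24.555,6.433) [heading=45, draw]
FD 20: (24.555,6.433) -> (38.697,20.575) [heading=45, draw]
LT 30: heading 45 -> 75
RT 60: heading 75 -> 15
Final: pos=(38.697,20.575), heading=15, 4 segment(s) drawn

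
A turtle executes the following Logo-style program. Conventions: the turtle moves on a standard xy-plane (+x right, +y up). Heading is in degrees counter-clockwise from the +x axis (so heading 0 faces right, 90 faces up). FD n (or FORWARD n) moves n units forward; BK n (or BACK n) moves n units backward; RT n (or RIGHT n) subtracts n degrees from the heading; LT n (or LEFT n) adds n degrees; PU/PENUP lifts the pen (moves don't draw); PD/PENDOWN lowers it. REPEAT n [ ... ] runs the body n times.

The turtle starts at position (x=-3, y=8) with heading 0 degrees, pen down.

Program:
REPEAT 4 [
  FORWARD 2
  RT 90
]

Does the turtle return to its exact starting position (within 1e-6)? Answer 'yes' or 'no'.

Executing turtle program step by step:
Start: pos=(-3,8), heading=0, pen down
REPEAT 4 [
  -- iteration 1/4 --
  FD 2: (-3,8) -> (-1,8) [heading=0, draw]
  RT 90: heading 0 -> 270
  -- iteration 2/4 --
  FD 2: (-1,8) -> (-1,6) [heading=270, draw]
  RT 90: heading 270 -> 180
  -- iteration 3/4 --
  FD 2: (-1,6) -> (-3,6) [heading=180, draw]
  RT 90: heading 180 -> 90
  -- iteration 4/4 --
  FD 2: (-3,6) -> (-3,8) [heading=90, draw]
  RT 90: heading 90 -> 0
]
Final: pos=(-3,8), heading=0, 4 segment(s) drawn

Start position: (-3, 8)
Final position: (-3, 8)
Distance = 0; < 1e-6 -> CLOSED

Answer: yes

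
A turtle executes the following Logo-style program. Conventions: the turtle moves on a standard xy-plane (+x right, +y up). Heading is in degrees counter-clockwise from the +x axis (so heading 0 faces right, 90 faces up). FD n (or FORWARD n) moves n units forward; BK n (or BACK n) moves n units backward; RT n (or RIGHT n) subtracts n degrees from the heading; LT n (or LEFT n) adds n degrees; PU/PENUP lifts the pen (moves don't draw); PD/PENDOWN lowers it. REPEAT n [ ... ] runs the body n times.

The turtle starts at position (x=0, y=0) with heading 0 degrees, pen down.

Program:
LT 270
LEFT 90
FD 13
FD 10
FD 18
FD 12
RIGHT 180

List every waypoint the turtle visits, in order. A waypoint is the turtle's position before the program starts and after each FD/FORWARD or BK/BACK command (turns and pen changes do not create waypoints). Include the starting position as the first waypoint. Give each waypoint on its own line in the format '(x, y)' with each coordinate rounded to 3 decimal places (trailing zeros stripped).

Answer: (0, 0)
(13, 0)
(23, 0)
(41, 0)
(53, 0)

Derivation:
Executing turtle program step by step:
Start: pos=(0,0), heading=0, pen down
LT 270: heading 0 -> 270
LT 90: heading 270 -> 0
FD 13: (0,0) -> (13,0) [heading=0, draw]
FD 10: (13,0) -> (23,0) [heading=0, draw]
FD 18: (23,0) -> (41,0) [heading=0, draw]
FD 12: (41,0) -> (53,0) [heading=0, draw]
RT 180: heading 0 -> 180
Final: pos=(53,0), heading=180, 4 segment(s) drawn
Waypoints (5 total):
(0, 0)
(13, 0)
(23, 0)
(41, 0)
(53, 0)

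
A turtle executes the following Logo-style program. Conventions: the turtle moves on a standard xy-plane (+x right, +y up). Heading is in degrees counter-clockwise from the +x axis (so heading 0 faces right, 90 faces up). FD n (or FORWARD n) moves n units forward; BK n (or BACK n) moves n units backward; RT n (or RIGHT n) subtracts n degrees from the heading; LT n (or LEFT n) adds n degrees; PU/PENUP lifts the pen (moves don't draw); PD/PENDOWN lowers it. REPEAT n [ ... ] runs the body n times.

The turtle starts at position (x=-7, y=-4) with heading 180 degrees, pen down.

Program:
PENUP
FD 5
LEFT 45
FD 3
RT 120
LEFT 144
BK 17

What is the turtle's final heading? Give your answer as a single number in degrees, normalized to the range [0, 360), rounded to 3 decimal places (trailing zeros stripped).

Executing turtle program step by step:
Start: pos=(-7,-4), heading=180, pen down
PU: pen up
FD 5: (-7,-4) -> (-12,-4) [heading=180, move]
LT 45: heading 180 -> 225
FD 3: (-12,-4) -> (-14.121,-6.121) [heading=225, move]
RT 120: heading 225 -> 105
LT 144: heading 105 -> 249
BK 17: (-14.121,-6.121) -> (-8.029,9.75) [heading=249, move]
Final: pos=(-8.029,9.75), heading=249, 0 segment(s) drawn

Answer: 249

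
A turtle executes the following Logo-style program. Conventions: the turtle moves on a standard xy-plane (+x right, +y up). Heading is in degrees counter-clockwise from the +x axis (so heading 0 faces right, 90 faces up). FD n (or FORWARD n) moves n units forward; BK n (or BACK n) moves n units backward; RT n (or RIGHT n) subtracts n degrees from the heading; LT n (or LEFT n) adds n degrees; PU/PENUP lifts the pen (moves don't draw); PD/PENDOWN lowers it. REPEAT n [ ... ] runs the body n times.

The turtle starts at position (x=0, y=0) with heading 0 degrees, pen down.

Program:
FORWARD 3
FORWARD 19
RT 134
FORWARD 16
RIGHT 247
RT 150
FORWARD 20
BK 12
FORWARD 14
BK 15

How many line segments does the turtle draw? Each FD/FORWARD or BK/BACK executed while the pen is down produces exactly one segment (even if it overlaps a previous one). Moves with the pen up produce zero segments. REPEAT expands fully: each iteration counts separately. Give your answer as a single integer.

Answer: 7

Derivation:
Executing turtle program step by step:
Start: pos=(0,0), heading=0, pen down
FD 3: (0,0) -> (3,0) [heading=0, draw]
FD 19: (3,0) -> (22,0) [heading=0, draw]
RT 134: heading 0 -> 226
FD 16: (22,0) -> (10.885,-11.509) [heading=226, draw]
RT 247: heading 226 -> 339
RT 150: heading 339 -> 189
FD 20: (10.885,-11.509) -> (-8.868,-14.638) [heading=189, draw]
BK 12: (-8.868,-14.638) -> (2.984,-12.761) [heading=189, draw]
FD 14: (2.984,-12.761) -> (-10.844,-14.951) [heading=189, draw]
BK 15: (-10.844,-14.951) -> (3.972,-12.604) [heading=189, draw]
Final: pos=(3.972,-12.604), heading=189, 7 segment(s) drawn
Segments drawn: 7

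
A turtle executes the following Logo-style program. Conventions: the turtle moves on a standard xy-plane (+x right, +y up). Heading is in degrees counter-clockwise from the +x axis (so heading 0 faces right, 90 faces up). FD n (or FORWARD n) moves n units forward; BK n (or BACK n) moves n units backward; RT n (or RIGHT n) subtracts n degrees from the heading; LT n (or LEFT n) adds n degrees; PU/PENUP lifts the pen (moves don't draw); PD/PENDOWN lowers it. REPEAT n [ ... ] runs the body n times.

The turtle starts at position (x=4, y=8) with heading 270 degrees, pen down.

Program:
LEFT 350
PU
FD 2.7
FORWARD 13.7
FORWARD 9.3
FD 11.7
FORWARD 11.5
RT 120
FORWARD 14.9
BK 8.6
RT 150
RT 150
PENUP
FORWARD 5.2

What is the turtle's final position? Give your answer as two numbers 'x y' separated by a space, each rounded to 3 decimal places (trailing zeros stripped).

Answer: -14.204 -37.886

Derivation:
Executing turtle program step by step:
Start: pos=(4,8), heading=270, pen down
LT 350: heading 270 -> 260
PU: pen up
FD 2.7: (4,8) -> (3.531,5.341) [heading=260, move]
FD 13.7: (3.531,5.341) -> (1.152,-8.151) [heading=260, move]
FD 9.3: (1.152,-8.151) -> (-0.463,-17.31) [heading=260, move]
FD 11.7: (-0.463,-17.31) -> (-2.494,-28.832) [heading=260, move]
FD 11.5: (-2.494,-28.832) -> (-4.491,-40.157) [heading=260, move]
RT 120: heading 260 -> 140
FD 14.9: (-4.491,-40.157) -> (-15.905,-30.58) [heading=140, move]
BK 8.6: (-15.905,-30.58) -> (-9.317,-36.108) [heading=140, move]
RT 150: heading 140 -> 350
RT 150: heading 350 -> 200
PU: pen up
FD 5.2: (-9.317,-36.108) -> (-14.204,-37.886) [heading=200, move]
Final: pos=(-14.204,-37.886), heading=200, 0 segment(s) drawn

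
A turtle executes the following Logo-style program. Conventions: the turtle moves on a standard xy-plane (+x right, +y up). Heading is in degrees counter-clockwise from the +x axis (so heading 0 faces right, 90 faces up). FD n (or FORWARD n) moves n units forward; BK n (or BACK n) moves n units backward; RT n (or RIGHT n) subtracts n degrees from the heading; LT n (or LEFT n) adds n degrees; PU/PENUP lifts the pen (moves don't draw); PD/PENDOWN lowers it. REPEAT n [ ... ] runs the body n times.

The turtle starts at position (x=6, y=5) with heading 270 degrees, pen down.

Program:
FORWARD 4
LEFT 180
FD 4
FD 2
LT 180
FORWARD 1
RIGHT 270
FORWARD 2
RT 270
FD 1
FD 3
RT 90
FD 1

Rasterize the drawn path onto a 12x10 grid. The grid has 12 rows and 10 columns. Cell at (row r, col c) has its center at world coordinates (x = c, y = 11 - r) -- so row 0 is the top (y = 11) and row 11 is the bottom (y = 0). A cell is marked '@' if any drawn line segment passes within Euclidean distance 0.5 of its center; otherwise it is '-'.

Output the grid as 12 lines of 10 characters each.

Segment 0: (6,5) -> (6,1)
Segment 1: (6,1) -> (6,5)
Segment 2: (6,5) -> (6,7)
Segment 3: (6,7) -> (6,6)
Segment 4: (6,6) -> (8,6)
Segment 5: (8,6) -> (8,7)
Segment 6: (8,7) -> (8,10)
Segment 7: (8,10) -> (9,10)

Answer: ----------
--------@@
--------@-
--------@-
------@-@-
------@@@-
------@---
------@---
------@---
------@---
------@---
----------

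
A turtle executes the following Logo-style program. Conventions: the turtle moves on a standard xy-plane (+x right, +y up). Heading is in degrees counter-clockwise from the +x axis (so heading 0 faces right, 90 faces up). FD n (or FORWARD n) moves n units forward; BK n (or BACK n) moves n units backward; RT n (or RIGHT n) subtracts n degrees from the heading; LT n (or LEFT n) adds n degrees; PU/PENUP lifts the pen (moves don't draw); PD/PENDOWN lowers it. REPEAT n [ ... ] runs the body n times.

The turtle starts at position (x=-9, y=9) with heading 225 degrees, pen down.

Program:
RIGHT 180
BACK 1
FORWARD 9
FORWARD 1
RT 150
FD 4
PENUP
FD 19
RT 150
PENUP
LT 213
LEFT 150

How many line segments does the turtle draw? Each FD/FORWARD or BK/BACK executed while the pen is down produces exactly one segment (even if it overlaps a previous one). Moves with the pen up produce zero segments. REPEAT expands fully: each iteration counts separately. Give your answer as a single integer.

Executing turtle program step by step:
Start: pos=(-9,9), heading=225, pen down
RT 180: heading 225 -> 45
BK 1: (-9,9) -> (-9.707,8.293) [heading=45, draw]
FD 9: (-9.707,8.293) -> (-3.343,14.657) [heading=45, draw]
FD 1: (-3.343,14.657) -> (-2.636,15.364) [heading=45, draw]
RT 150: heading 45 -> 255
FD 4: (-2.636,15.364) -> (-3.671,11.5) [heading=255, draw]
PU: pen up
FD 19: (-3.671,11.5) -> (-8.589,-6.852) [heading=255, move]
RT 150: heading 255 -> 105
PU: pen up
LT 213: heading 105 -> 318
LT 150: heading 318 -> 108
Final: pos=(-8.589,-6.852), heading=108, 4 segment(s) drawn
Segments drawn: 4

Answer: 4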